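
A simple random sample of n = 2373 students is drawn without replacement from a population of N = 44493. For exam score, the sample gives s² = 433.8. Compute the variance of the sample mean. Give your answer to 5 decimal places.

0.17306

Under SRS without replacement, Var(ȳ) = (1 − f)·s²/n with f = n/N = 2373/44493 = 0.05333423.
Var(ȳ) = (1 − 0.05333423)·433.8/2373 = 0.94666577·0.18280657 = 0.17305673.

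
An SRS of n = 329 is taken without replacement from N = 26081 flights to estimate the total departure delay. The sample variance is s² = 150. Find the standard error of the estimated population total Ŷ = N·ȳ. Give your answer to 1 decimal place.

Var(Ŷ) = N²·Var(ȳ) = N²·(1 − n/N)·s²/n.
f = 329/26081 = 0.01261455; Var(ȳ) = 0.98738545·150/329 = 0.45017574.
Var(Ŷ) = 26081² · 0.45017574 = 3.0621789 × 10^8.
SE(Ŷ) = √(3.0621789 × 10^8) = 17499.1.

17499.1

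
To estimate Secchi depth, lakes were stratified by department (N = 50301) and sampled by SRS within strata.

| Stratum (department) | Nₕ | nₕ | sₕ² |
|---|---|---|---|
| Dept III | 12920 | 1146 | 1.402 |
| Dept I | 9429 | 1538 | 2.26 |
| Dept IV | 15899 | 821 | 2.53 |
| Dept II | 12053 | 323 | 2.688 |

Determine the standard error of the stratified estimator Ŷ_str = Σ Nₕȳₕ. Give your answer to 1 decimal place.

Var(Ŷ_str) = Σₕ Nₕ²(1 − fₕ)sₕ²/nₕ.
Dept III: 12920²·(1 − 1146/12920)·1.402/1146 = 186101.53.
Dept I: 9429²·(1 − 1538/9429)·2.26/1538 = 109332.63.
Dept IV: 15899²·(1 − 821/15899)·2.53/821 = 738738.8.
Dept II: 12053²·(1 − 323/12053)·2.688/323 = 1.1765758 × 10^6.
Sum = 2.2107488 × 10^6.
SE = √(2.2107488 × 10^6) = 1486.9.

1486.9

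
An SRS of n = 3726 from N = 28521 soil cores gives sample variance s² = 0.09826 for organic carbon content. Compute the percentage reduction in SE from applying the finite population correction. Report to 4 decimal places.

6.7606

f = n/N = 3726/28521 = 0.13064058.
SE_no-fpc = √(s²/n) = 0.0051353134; SE_fpc = √((1−f)s²/n) = 0.0047881378.
Ratio = √(1−f) = 0.93239445. Reduction = 100·(1 − 0.93239445) = 6.7606%.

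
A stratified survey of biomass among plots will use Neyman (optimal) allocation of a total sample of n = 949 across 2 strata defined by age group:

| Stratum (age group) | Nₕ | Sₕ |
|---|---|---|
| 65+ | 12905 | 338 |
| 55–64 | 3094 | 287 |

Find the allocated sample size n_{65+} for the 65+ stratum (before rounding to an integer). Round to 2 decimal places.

Neyman allocation: nₕ = n·NₕSₕ / Σⱼ NⱼSⱼ.
Σ NⱼSⱼ = 12905·338 + 3094·287 = 5.249868 × 10^6.
n_{65+} = 949·12905·338 / (5.249868 × 10^6) = 788.48.

788.48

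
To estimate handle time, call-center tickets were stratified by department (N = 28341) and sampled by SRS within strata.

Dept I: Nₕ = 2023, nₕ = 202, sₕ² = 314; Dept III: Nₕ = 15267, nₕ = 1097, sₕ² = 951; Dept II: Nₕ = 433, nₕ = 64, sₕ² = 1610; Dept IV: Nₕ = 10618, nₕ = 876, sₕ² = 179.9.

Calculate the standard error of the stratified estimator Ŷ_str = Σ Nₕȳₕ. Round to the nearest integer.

14783

Var(Ŷ_str) = Σₕ Nₕ²(1 − fₕ)sₕ²/nₕ.
Dept I: 2023²·(1 − 202/2023)·314/202 = 5.726432 × 10^6.
Dept III: 15267²·(1 − 1097/15267)·951/1097 = 1.8754153 × 10^8.
Dept II: 433²·(1 − 64/433)·1610/64 = 4.0193902 × 10^6.
Dept IV: 10618²·(1 − 876/10618)·179.9/876 = 2.12431 × 10^7.
Sum = 2.1853045 × 10^8.
SE = √(2.1853045 × 10^8) = 14783.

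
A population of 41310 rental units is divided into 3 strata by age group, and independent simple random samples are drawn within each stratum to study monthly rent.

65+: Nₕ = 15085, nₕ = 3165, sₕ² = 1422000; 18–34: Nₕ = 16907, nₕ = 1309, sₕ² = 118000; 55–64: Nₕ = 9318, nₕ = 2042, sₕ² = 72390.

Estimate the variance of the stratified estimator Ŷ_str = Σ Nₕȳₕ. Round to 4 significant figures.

1.070 × 10^11

Var(Ŷ_str) = Σₕ Nₕ²(1 − fₕ)sₕ²/nₕ.
65+: 15085²·(1 − 3165/15085)·1422000/3165 = 8.0788111 × 10^10.
18–34: 16907²·(1 − 1309/16907)·118000/1309 = 2.3772663 × 10^10.
55–64: 9318²·(1 − 2042/9318)·72390/2042 = 2.4034674 × 10^9.
Sum = 1.0696424 × 10^11.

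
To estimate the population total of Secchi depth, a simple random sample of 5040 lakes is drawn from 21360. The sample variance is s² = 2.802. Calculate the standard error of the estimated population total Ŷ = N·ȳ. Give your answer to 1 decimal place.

Var(Ŷ) = N²·Var(ȳ) = N²·(1 − n/N)·s²/n.
f = 5040/21360 = 0.23595506; Var(ȳ) = 0.76404494·2.802/5040 = 4.2477261 × 10^-4.
Var(Ŷ) = 21360² · (4.2477261 × 10^-4) = 193802.33.
SE(Ŷ) = √(193802.33) = 440.2.

440.2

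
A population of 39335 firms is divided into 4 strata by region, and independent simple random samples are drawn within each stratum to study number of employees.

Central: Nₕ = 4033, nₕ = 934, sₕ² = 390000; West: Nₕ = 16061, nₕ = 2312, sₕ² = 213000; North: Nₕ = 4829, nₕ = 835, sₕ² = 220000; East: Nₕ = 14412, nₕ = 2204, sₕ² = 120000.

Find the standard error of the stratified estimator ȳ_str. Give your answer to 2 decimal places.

5.10

Var(ȳ_str) = Σₕ Wₕ²(1 − fₕ)sₕ²/nₕ with Wₕ = Nₕ/N, N = 39335.
Central: Wₕ = 0.10252955; term = 0.10252955²·(1 − 0.23158939)·390000/934 = 3.3729447.
West: Wₕ = 0.40831321; term = 0.40831321²·(1 − 0.14395119)·213000/2312 = 13.148529.
North: Wₕ = 0.12276598; term = 0.12276598²·(1 − 0.17291365)·220000/835 = 3.2843026.
East: Wₕ = 0.36639125; term = 0.36639125²·(1 − 0.15292812)·120000/2204 = 6.1912754.
Sum = 25.997052.
SE = √(25.997052) = 5.10.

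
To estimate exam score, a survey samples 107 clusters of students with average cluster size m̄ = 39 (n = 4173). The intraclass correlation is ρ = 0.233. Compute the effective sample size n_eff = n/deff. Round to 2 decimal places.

423.48

deff = 1 + (39 − 1)·0.233 = 1 + 8.854 = 9.854.
n_eff = 4173 / 9.854 = 423.48.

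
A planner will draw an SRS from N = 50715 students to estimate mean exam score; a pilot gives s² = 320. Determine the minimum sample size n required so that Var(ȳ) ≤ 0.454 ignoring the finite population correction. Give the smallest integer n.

705

Without fpc, n₀ = s²/D = 320/0.454 = 704.8458.
Rounding up, n = 705.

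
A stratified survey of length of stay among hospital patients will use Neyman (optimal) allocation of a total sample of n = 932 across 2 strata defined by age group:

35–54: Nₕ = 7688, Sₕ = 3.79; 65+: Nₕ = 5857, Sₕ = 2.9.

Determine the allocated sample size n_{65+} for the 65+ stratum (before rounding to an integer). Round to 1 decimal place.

Neyman allocation: nₕ = n·NₕSₕ / Σⱼ NⱼSⱼ.
Σ NⱼSⱼ = 7688·3.79 + 5857·2.9 = 46122.82.
n_{65+} = 932·5857·2.9 / 46122.82 = 343.2.

343.2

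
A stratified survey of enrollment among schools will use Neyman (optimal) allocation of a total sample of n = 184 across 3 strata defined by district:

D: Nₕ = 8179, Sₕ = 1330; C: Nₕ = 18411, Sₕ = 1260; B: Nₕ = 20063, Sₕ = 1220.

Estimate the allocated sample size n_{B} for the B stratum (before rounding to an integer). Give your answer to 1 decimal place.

76.9

Neyman allocation: nₕ = n·NₕSₕ / Σⱼ NⱼSⱼ.
Σ NⱼSⱼ = 8179·1330 + 18411·1260 + 20063·1220 = 5.855279 × 10^7.
n_{B} = 184·20063·1220 / (5.855279 × 10^7) = 76.9.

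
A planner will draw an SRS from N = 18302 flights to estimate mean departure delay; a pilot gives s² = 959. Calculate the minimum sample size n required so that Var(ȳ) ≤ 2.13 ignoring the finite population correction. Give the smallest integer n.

Without fpc, n₀ = s²/D = 959/2.13 = 450.2347.
Rounding up, n = 451.

451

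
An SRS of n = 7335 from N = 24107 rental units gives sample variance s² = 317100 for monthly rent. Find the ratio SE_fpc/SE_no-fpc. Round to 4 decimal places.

0.8341

f = n/N = 7335/24107 = 0.30426847.
SE_no-fpc = √(s²/n) = 6.5750349; SE_fpc = √((1−f)s²/n) = 5.484271.
Ratio = √(1−f) = 0.83410523.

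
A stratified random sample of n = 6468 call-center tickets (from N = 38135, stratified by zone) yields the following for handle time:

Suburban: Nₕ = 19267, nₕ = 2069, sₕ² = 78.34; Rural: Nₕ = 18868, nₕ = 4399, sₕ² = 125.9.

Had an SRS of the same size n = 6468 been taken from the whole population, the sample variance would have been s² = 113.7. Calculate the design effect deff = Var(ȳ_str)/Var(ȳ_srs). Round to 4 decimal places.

Var(ȳ_str) = Σ Wₕ²(1−fₕ)sₕ²/nₕ with Wₕ = Nₕ/38135:
  Suburban: (19267/38135)²·(1−2069/19267)·78.34/2069 = 0.0086271553
  Rural: (18868/38135)²·(1−4399/18868)·125.9/4399 = 0.0053726513
  → Var(ȳ_str) = 0.013999807.
Var(ȳ_srs) = (1 − 6468/38135)·113.7/6468 = 0.014597337.
deff = 0.013999807 / 0.014597337 = 0.9591.

0.9591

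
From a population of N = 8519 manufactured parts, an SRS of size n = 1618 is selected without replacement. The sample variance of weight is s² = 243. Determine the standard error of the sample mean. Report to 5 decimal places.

0.34880

Under SRS without replacement, Var(ȳ) = (1 − f)·s²/n with f = n/N = 1618/8519 = 0.18992840.
Var(ȳ) = (1 − 0.18992840)·243/1618 = 0.81007160·0.15018541 = 0.12166094.
SE(ȳ) = √(0.12166094) = 0.34880.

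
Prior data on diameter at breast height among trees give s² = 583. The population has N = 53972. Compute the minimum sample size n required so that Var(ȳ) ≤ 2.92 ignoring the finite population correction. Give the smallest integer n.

Without fpc, n₀ = s²/D = 583/2.92 = 199.6575.
Rounding up, n = 200.

200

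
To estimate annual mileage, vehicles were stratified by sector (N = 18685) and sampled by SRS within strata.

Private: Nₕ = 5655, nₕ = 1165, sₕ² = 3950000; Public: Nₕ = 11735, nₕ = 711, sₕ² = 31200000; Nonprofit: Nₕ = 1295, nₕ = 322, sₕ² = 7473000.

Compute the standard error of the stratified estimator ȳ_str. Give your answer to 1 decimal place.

Var(ȳ_str) = Σₕ Wₕ²(1 − fₕ)sₕ²/nₕ with Wₕ = Nₕ/N, N = 18685.
Private: Wₕ = 0.30264918; term = 0.30264918²·(1 − 0.20601238)·3950000/1165 = 246.58345.
Public: Wₕ = 0.62804389; term = 0.62804389²·(1 − 0.06058798)·31200000/711 = 16260.02.
Nonprofit: Wₕ = 0.06930693; term = 0.06930693²·(1 − 0.24864865)·7473000/322 = 83.759777.
Sum = 16590.363.
SE = √(16590.363) = 128.8.

128.8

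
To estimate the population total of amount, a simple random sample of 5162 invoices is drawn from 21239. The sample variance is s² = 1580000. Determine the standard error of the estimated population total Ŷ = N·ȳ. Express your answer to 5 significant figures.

323290

Var(Ŷ) = N²·Var(ȳ) = N²·(1 − n/N)·s²/n.
f = 5162/21239 = 0.24304346; Var(ȳ) = 0.75695654·1580000/5162 = 231.69146.
Var(Ŷ) = 21239² · 231.69146 = 1.0451489 × 10^11.
SE(Ŷ) = √(1.0451489 × 10^11) = 323290.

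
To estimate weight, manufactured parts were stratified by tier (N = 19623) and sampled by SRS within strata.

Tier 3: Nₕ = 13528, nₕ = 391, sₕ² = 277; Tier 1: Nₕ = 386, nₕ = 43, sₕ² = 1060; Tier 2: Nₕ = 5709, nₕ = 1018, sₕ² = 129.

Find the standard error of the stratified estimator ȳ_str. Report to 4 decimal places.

0.5867

Var(ȳ_str) = Σₕ Wₕ²(1 − fₕ)sₕ²/nₕ with Wₕ = Nₕ/N, N = 19623.
Tier 3: Wₕ = 0.68939510; term = 0.68939510²·(1 − 0.02890302)·277/391 = 0.32696555.
Tier 1: Wₕ = 0.01967079; term = 0.01967079²·(1 − 0.11139896)·1060/43 = 0.008475943.
Tier 2: Wₕ = 0.29093411; term = 0.29093411²·(1 − 0.17831494)·129/1018 = 0.0088132604.
Sum = 0.34425475.
SE = √(0.34425475) = 0.5867.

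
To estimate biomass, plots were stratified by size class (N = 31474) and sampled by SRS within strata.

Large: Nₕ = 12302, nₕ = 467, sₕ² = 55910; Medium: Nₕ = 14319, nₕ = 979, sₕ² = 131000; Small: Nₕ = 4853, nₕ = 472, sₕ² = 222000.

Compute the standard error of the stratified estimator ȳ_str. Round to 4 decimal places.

7.3139

Var(ȳ_str) = Σₕ Wₕ²(1 − fₕ)sₕ²/nₕ with Wₕ = Nₕ/N, N = 31474.
Large: Wₕ = 0.39086230; term = 0.39086230²·(1 − 0.03796131)·55910/467 = 17.59595.
Medium: Wₕ = 0.45494694; term = 0.45494694²·(1 − 0.06837070)·131000/979 = 25.801992.
Small: Wₕ = 0.15419076; term = 0.15419076²·(1 − 0.09725943)·222000/472 = 10.094635.
Sum = 53.492577.
SE = √(53.492577) = 7.3139.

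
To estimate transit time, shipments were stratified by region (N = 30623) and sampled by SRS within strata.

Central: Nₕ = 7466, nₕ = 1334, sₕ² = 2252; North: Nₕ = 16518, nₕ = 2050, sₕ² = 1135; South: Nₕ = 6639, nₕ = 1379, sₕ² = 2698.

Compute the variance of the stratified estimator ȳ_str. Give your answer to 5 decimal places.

0.29637

Var(ȳ_str) = Σₕ Wₕ²(1 − fₕ)sₕ²/nₕ with Wₕ = Nₕ/N, N = 30623.
Central: Wₕ = 0.24380368; term = 0.24380368²·(1 − 0.17867667)·2252/1334 = 0.082415182.
North: Wₕ = 0.53939849; term = 0.53939849²·(1 − 0.12410703)·1135/2050 = 0.14109528.
South: Wₕ = 0.21679783; term = 0.21679783²·(1 − 0.20771200)·2698/1379 = 0.072856889.
Sum = 0.29636735.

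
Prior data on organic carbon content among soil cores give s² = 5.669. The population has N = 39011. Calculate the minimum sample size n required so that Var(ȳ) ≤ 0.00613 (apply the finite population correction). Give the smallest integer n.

Without fpc, n₀ = s²/D = 5.669/0.00613 = 924.7961.
With fpc, (1 − n/N)·s²/n ≤ D requires n ≥ n₀/(1 + n₀/N) = 924.7961/(1 + 924.7961/39011) = 903.3805.
Rounding up, n = 904.

904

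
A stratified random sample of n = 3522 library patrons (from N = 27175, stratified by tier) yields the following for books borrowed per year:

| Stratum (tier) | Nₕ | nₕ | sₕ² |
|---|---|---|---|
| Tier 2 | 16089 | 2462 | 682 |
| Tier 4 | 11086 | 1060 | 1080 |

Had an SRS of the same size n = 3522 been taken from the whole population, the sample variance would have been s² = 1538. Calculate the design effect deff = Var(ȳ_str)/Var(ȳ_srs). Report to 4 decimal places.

0.6198

Var(ȳ_str) = Σ Wₕ²(1−fₕ)sₕ²/nₕ with Wₕ = Nₕ/27175:
  Tier 2: (16089/27175)²·(1−2462/16089)·682/2462 = 0.082240649
  Tier 4: (11086/27175)²·(1−1060/11086)·1080/1060 = 0.15334915
  → Var(ȳ_str) = 0.2355898.
Var(ȳ_srs) = (1 − 3522/27175)·1538/3522 = 0.38008757.
deff = 0.2355898 / 0.38008757 = 0.6198.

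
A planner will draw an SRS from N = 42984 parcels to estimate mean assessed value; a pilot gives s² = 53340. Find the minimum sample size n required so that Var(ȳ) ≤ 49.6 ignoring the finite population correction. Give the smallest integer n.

1076

Without fpc, n₀ = s²/D = 53340/49.6 = 1075.4032.
Rounding up, n = 1076.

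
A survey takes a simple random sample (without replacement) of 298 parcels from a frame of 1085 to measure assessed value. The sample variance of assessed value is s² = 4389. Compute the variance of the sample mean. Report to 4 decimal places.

10.6830

Under SRS without replacement, Var(ȳ) = (1 − f)·s²/n with f = n/N = 298/1085 = 0.27465438.
Var(ȳ) = (1 − 0.27465438)·4389/298 = 0.72534562·14.728188 = 10.683027.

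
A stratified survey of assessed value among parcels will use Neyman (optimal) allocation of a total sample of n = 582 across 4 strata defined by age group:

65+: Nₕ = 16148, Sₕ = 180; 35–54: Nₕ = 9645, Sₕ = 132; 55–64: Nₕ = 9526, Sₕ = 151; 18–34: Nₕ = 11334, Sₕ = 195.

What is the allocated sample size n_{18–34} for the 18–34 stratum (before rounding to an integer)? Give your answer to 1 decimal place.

164.3

Neyman allocation: nₕ = n·NₕSₕ / Σⱼ NⱼSⱼ.
Σ NⱼSⱼ = 16148·180 + 9645·132 + 9526·151 + 11334·195 = 7.828336 × 10^6.
n_{18–34} = 582·11334·195 / (7.828336 × 10^6) = 164.3.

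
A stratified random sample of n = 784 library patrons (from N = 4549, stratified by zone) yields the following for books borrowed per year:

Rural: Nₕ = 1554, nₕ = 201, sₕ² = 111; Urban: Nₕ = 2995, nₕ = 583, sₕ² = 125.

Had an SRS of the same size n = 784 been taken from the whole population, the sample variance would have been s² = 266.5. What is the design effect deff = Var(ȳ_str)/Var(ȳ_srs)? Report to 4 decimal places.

Var(ȳ_str) = Σ Wₕ²(1−fₕ)sₕ²/nₕ with Wₕ = Nₕ/4549:
  Rural: (1554/4549)²·(1−201/1554)·111/201 = 0.056110464
  Urban: (2995/4549)²·(1−583/2995)·125/583 = 0.074848606
  → Var(ȳ_str) = 0.13095907.
Var(ȳ_srs) = (1 − 784/4549)·266.5/784 = 0.28133917.
deff = 0.13095907 / 0.28133917 = 0.4655.

0.4655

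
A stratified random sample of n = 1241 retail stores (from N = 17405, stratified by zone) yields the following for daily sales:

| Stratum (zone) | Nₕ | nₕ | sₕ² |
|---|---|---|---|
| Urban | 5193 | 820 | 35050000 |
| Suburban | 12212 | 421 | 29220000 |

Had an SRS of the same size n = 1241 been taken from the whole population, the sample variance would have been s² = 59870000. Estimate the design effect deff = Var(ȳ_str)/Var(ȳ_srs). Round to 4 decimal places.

Var(ȳ_str) = Σ Wₕ²(1−fₕ)sₕ²/nₕ with Wₕ = Nₕ/17405:
  Urban: (5193/17405)²·(1−820/5193)·35050000/820 = 3204.2317
  Suburban: (12212/17405)²·(1−421/12212)·29220000/421 = 32990.393
  → Var(ȳ_str) = 36194.625.
Var(ȳ_srs) = (1 − 1241/17405)·59870000/1241 = 44803.536.
deff = 36194.625 / 44803.536 = 0.8079.

0.8079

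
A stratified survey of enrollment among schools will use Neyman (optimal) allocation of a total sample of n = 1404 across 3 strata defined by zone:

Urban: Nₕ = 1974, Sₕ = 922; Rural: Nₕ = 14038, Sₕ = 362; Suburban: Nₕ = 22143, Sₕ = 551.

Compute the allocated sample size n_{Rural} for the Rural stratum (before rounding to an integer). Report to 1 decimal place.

373.5

Neyman allocation: nₕ = n·NₕSₕ / Σⱼ NⱼSⱼ.
Σ NⱼSⱼ = 1974·922 + 14038·362 + 22143·551 = 1.9102577 × 10^7.
n_{Rural} = 1404·14038·362 / (1.9102577 × 10^7) = 373.5.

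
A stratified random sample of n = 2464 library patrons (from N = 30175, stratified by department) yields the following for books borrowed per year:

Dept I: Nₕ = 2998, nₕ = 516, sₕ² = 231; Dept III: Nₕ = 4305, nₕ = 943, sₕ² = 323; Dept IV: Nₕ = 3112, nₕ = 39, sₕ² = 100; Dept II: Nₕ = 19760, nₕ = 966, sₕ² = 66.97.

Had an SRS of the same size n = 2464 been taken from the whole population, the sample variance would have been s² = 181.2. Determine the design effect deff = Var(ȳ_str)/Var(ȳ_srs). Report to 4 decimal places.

Var(ȳ_str) = Σ Wₕ²(1−fₕ)sₕ²/nₕ with Wₕ = Nₕ/30175:
  Dept I: (2998/30175)²·(1−516/2998)·231/516 = 0.0036584837
  Dept III: (4305/30175)²·(1−943/4305)·323/943 = 0.0054446145
  Dept IV: (3112/30175)²·(1−39/3112)·100/39 = 0.026930411
  Dept II: (19760/30175)²·(1−966/19760)·66.97/966 = 0.028275792
  → Var(ȳ_str) = 0.064309301.
Var(ȳ_srs) = (1 − 2464/30175)·181.2/2464 = 0.06753399.
deff = 0.064309301 / 0.06753399 = 0.9523.

0.9523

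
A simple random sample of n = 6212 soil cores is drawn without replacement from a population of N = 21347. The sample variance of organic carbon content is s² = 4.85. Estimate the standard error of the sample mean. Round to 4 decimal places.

0.0235

Under SRS without replacement, Var(ȳ) = (1 − f)·s²/n with f = n/N = 6212/21347 = 0.29100108.
Var(ȳ) = (1 − 0.29100108)·4.85/6212 = 0.70899892·7.8074694 × 10^-4 = 5.5354874 × 10^-4.
SE(ȳ) = √(5.5354874 × 10^-4) = 0.0235.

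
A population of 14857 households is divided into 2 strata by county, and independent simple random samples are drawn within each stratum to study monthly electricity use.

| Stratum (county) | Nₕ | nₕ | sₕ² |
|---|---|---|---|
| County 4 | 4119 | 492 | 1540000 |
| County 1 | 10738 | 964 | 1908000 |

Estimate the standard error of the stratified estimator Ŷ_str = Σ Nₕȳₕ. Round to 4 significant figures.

Var(Ŷ_str) = Σₕ Nₕ²(1 − fₕ)sₕ²/nₕ.
County 4: 4119²·(1 − 492/4119)·1540000/492 = 4.6762203 × 10^10.
County 1: 10738²·(1 − 964/10738)·1908000/964 = 2.0772897 × 10^11.
Sum = 2.5449117 × 10^11.
SE = √(2.5449117 × 10^11) = 504500.

504500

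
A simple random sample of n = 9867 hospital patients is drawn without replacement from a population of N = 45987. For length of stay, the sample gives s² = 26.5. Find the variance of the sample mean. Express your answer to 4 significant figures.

Under SRS without replacement, Var(ȳ) = (1 − f)·s²/n with f = n/N = 9867/45987 = 0.21456064.
Var(ȳ) = (1 − 0.21456064)·26.5/9867 = 0.78543936·0.0026857201 = 0.0021094703.

0.002109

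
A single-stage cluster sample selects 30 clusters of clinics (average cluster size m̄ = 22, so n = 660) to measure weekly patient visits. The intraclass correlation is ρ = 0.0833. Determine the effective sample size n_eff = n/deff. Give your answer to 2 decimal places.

240.06

deff = 1 + (22 − 1)·0.0833 = 1 + 1.7493 = 2.7493.
n_eff = 660 / 2.7493 = 240.06.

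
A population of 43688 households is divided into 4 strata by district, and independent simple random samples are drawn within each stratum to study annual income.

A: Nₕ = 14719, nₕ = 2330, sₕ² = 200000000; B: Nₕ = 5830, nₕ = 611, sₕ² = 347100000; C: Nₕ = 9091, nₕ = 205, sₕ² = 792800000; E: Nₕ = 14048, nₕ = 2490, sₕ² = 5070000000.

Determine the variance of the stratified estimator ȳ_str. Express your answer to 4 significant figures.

Var(ȳ_str) = Σₕ Wₕ²(1 − fₕ)sₕ²/nₕ with Wₕ = Nₕ/N, N = 43688.
A: Wₕ = 0.33691174; term = 0.33691174²·(1 − 0.15829880)·200000000/2330 = 8200.9527.
B: Wₕ = 0.13344626; term = 0.13344626²·(1 − 0.10480274)·347100000/611 = 9056.1775.
C: Wₕ = 0.20808918; term = 0.20808918²·(1 − 0.02254977)·792800000/205 = 163682.94.
E: Wₕ = 0.32155283; term = 0.32155283²·(1 − 0.17724943)·5070000000/2490 = 173213.39.
Sum = 354153.46.

354200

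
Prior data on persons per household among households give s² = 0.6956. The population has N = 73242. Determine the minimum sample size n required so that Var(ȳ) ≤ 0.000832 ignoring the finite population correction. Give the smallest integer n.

837

Without fpc, n₀ = s²/D = 0.6956/0.000832 = 836.0577.
Rounding up, n = 837.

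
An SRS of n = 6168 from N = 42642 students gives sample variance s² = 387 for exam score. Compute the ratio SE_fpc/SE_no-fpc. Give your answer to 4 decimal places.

f = n/N = 6168/42642 = 0.14464612.
SE_no-fpc = √(s²/n) = 0.25048591; SE_fpc = √((1−f)s²/n) = 0.23166275.
Ratio = √(1−f) = 0.92485344.

0.9249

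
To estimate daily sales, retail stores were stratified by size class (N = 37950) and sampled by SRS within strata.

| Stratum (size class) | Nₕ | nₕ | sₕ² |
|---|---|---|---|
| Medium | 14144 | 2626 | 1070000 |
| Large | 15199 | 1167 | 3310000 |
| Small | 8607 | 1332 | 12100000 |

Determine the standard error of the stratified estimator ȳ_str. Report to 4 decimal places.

Var(ȳ_str) = Σₕ Wₕ²(1 − fₕ)sₕ²/nₕ with Wₕ = Nₕ/N, N = 37950.
Medium: Wₕ = 0.37270092; term = 0.37270092²·(1 − 0.18566176)·1070000/2626 = 46.090861.
Large: Wₕ = 0.40050066; term = 0.40050066²·(1 − 0.07678137)·3310000/1167 = 420.01826.
Small: Wₕ = 0.22679842; term = 0.22679842²·(1 − 0.15475776)·12100000/1332 = 394.95024.
Sum = 861.05936.
SE = √(861.05936) = 29.3438.

29.3438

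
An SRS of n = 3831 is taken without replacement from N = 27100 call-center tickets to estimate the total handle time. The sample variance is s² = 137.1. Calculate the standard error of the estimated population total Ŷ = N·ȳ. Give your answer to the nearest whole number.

4750

Var(Ŷ) = N²·Var(ȳ) = N²·(1 − n/N)·s²/n.
f = 3831/27100 = 0.14136531; Var(ȳ) = 0.85863469·137.1/3831 = 0.03072796.
Var(Ŷ) = 27100² · 0.03072796 = 2.2566921 × 10^7.
SE(Ŷ) = √(2.2566921 × 10^7) = 4750.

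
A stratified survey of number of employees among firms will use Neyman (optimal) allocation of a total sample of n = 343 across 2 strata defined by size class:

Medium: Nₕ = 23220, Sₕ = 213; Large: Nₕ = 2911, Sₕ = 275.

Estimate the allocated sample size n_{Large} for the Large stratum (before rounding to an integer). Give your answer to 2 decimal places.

Neyman allocation: nₕ = n·NₕSₕ / Σⱼ NⱼSⱼ.
Σ NⱼSⱼ = 23220·213 + 2911·275 = 5.746385 × 10^6.
n_{Large} = 343·2911·275 / (5.746385 × 10^6) = 47.78.

47.78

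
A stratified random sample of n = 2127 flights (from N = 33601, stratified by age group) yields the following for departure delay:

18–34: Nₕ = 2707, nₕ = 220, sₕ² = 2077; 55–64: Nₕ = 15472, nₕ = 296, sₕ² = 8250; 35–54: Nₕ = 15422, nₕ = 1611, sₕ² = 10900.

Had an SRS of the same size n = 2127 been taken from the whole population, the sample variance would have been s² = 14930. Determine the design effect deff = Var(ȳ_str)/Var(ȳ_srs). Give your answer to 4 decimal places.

1.0843

Var(ȳ_str) = Σ Wₕ²(1−fₕ)sₕ²/nₕ with Wₕ = Nₕ/33601:
  18–34: (2707/33601)²·(1−220/2707)·2077/220 = 0.05629547
  55–64: (15472/33601)²·(1−296/15472)·8250/296 = 5.7964435
  35–54: (15422/33601)²·(1−1611/15422)·10900/1611 = 1.2764164
  → Var(ȳ_str) = 7.1291554.
Var(ȳ_srs) = (1 − 2127/33601)·14930/2127 = 6.574944.
deff = 7.1291554 / 6.574944 = 1.0843.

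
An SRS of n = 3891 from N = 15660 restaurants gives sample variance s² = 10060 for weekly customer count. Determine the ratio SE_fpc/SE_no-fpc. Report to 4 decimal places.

0.8669

f = n/N = 3891/15660 = 0.24846743.
SE_no-fpc = √(s²/n) = 1.6079346; SE_fpc = √((1−f)s²/n) = 1.3939342.
Ratio = √(1−f) = 0.86690978.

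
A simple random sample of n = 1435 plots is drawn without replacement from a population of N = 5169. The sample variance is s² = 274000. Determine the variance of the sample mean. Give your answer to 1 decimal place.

137.9

Under SRS without replacement, Var(ȳ) = (1 − f)·s²/n with f = n/N = 1435/5169 = 0.27761656.
Var(ȳ) = (1 − 0.27761656)·274000/1435 = 0.72238344·190.94077 = 137.93245.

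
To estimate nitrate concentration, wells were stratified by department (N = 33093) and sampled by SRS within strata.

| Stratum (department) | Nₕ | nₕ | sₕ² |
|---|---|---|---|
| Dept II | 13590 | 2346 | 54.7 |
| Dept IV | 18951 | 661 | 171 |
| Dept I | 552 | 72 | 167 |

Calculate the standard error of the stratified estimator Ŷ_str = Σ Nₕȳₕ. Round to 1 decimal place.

9687.4

Var(Ŷ_str) = Σₕ Nₕ²(1 − fₕ)sₕ²/nₕ.
Dept II: 13590²·(1 − 2346/13590)·54.7/2346 = 3.562867 × 10^6.
Dept IV: 18951²·(1 − 661/18951)·171/661 = 8.966862 × 10^7.
Dept I: 552²·(1 − 72/552)·167/72 = 614560.
Sum = 9.3846047 × 10^7.
SE = √(9.3846047 × 10^7) = 9687.4.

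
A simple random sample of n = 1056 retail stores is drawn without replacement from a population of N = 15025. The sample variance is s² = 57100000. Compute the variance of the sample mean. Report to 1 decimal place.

50271.6

Under SRS without replacement, Var(ȳ) = (1 − f)·s²/n with f = n/N = 1056/15025 = 0.07028286.
Var(ȳ) = (1 − 0.07028286)·57100000/1056 = 0.92971714·54071.97 = 50271.637.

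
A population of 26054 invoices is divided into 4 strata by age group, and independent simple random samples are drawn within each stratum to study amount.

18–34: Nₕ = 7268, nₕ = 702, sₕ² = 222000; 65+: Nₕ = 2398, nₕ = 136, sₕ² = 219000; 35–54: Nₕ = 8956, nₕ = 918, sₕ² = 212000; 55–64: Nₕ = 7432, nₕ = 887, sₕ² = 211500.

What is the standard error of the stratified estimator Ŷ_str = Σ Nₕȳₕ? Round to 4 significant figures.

Var(Ŷ_str) = Σₕ Nₕ²(1 − fₕ)sₕ²/nₕ.
18–34: 7268²·(1 − 702/7268)·222000/702 = 1.5091474 × 10^10.
65+: 2398²·(1 − 136/2398)·219000/136 = 8.7346797 × 10^9.
35–54: 8956²·(1 − 918/8956)·212000/918 = 1.6624755 × 10^10.
55–64: 7432²·(1 − 887/7432)·211500/887 = 1.1598507 × 10^10.
Sum = 5.2049416 × 10^10.
SE = √(5.2049416 × 10^10) = 228100.

228100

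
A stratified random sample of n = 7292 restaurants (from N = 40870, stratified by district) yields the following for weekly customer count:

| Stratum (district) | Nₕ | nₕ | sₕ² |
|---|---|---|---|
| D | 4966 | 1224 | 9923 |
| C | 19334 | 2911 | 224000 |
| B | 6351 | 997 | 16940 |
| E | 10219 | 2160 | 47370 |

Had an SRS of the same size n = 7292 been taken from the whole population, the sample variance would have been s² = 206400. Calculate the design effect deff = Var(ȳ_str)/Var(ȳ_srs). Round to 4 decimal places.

0.6943

Var(ȳ_str) = Σ Wₕ²(1−fₕ)sₕ²/nₕ with Wₕ = Nₕ/40870:
  D: (4966/40870)²·(1−1224/4966)·9923/1224 = 0.090190916
  C: (19334/40870)²·(1−2911/19334)·224000/2911 = 14.627521
  B: (6351/40870)²·(1−997/6351)·16940/997 = 0.34588319
  E: (10219/40870)²·(1−2160/10219)·47370/2160 = 1.0812594
  → Var(ȳ_str) = 16.144855.
Var(ȳ_srs) = (1 − 7292/40870)·206400/7292 = 23.254833.
deff = 16.144855 / 23.254833 = 0.6943.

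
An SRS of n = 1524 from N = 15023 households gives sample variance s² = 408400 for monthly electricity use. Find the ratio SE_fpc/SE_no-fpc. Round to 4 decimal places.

0.9479

f = n/N = 1524/15023 = 0.10144445.
SE_no-fpc = √(s²/n) = 16.370064; SE_fpc = √((1−f)s²/n) = 15.517539.
Ratio = √(1−f) = 0.94792170.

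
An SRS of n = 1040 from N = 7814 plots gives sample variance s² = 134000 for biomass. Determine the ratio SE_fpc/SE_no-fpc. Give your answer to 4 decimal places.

0.9311

f = n/N = 1040/7814 = 0.13309445.
SE_no-fpc = √(s²/n) = 11.351042; SE_fpc = √((1−f)s²/n) = 10.568701.
Ratio = √(1−f) = 0.93107763.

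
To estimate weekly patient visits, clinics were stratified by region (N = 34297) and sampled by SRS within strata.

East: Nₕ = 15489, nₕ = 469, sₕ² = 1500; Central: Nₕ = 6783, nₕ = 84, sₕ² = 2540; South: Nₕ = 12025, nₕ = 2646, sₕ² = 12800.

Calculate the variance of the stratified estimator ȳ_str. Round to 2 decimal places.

2.26

Var(ȳ_str) = Σₕ Wₕ²(1 − fₕ)sₕ²/nₕ with Wₕ = Nₕ/N, N = 34297.
East: Wₕ = 0.45161384; term = 0.45161384²·(1 − 0.03027955)·1500/469 = 0.6325567.
Central: Wₕ = 0.19777240; term = 0.19777240²·(1 − 0.01238390)·2540/84 = 1.1680837.
South: Wₕ = 0.35061376; term = 0.35061376²·(1 − 0.22004158)·12800/2646 = 0.46382001.
Sum = 2.2644604.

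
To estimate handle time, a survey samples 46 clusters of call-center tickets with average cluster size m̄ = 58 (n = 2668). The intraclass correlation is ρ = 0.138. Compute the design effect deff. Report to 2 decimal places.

deff = 1 + (58 − 1)·0.138 = 1 + 7.866 = 8.866.

8.87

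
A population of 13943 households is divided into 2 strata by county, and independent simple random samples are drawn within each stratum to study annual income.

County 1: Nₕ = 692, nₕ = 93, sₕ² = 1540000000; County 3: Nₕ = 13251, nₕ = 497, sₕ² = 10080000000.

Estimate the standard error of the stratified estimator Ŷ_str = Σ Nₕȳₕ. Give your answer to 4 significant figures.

5.860 × 10^7

Var(Ŷ_str) = Σₕ Nₕ²(1 − fₕ)sₕ²/nₕ.
County 1: 692²·(1 − 93/692)·1540000000/93 = 6.8638959 × 10^12.
County 3: 13251²·(1 − 497/13251)·10080000000/497 = 3.4276716 × 10^15.
Sum = 3.4345355 × 10^15.
SE = √(3.4345355 × 10^15) = 5.860 × 10^7.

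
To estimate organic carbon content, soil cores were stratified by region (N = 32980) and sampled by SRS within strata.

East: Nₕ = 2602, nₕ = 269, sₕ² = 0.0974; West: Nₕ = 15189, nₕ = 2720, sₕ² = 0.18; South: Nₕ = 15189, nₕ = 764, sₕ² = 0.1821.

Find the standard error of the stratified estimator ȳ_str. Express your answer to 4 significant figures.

0.007846

Var(ȳ_str) = Σₕ Wₕ²(1 − fₕ)sₕ²/nₕ with Wₕ = Nₕ/N, N = 32980.
East: Wₕ = 0.07889630; term = 0.07889630²·(1 − 0.10338201)·0.0974/269 = 2.0208189 × 10^-6.
West: Wₕ = 0.46055185; term = 0.46055185²·(1 − 0.17907696)·0.18/2720 = 1.1522935 × 10^-5.
South: Wₕ = 0.46055185; term = 0.46055185²·(1 − 0.05029956)·0.1821/764 = 4.801316 × 10^-5.
Sum = 6.1556914 × 10^-5.
SE = √(6.1556914 × 10^-5) = 0.007846.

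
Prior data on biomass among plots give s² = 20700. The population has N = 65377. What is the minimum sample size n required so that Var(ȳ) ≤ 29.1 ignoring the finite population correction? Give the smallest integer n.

712

Without fpc, n₀ = s²/D = 20700/29.1 = 711.3402.
Rounding up, n = 712.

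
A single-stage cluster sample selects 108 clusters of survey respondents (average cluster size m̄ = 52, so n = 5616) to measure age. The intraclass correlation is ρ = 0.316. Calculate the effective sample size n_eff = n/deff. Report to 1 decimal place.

328.1

deff = 1 + (52 − 1)·0.316 = 1 + 16.116 = 17.116.
n_eff = 5616 / 17.116 = 328.1.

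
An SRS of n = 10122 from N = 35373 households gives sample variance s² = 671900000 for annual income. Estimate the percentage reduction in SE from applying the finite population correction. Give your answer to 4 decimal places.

f = n/N = 10122/35373 = 0.28615045.
SE_no-fpc = √(s²/n) = 257.64348; SE_fpc = √((1−f)s²/n) = 217.68199.
Ratio = √(1−f) = 0.84489617. Reduction = 100·(1 − 0.84489617) = 15.5104%.

15.5104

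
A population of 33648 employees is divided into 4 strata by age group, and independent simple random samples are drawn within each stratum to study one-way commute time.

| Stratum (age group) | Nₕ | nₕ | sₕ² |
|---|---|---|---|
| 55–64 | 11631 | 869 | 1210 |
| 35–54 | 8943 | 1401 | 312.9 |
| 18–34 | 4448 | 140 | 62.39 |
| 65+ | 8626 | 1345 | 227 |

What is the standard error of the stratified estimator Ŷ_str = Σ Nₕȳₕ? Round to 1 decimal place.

Var(Ŷ_str) = Σₕ Nₕ²(1 − fₕ)sₕ²/nₕ.
55–64: 11631²·(1 − 869/11631)·1210/869 = 1.7429127 × 10^8.
35–54: 8943²·(1 − 1401/8943)·312.9/1401 = 1.5063892 × 10^7.
18–34: 4448²·(1 − 140/4448)·62.39/140 = 8.5394013 × 10^6.
65+: 8626²·(1 − 1345/8626)·227/1345 = 1.0599956 × 10^7.
Sum = 2.0849452 × 10^8.
SE = √(2.0849452 × 10^8) = 14439.3.

14439.3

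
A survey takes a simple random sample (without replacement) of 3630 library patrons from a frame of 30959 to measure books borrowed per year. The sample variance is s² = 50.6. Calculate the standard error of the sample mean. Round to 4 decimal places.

0.1109

Under SRS without replacement, Var(ȳ) = (1 − f)·s²/n with f = n/N = 3630/30959 = 0.11725185.
Var(ȳ) = (1 − 0.11725185)·50.6/3630 = 0.88274815·0.013939394 = 0.012304974.
SE(ȳ) = √(0.012304974) = 0.1109.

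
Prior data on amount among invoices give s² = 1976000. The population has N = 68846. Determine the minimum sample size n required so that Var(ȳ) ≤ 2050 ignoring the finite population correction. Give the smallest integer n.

964

Without fpc, n₀ = s²/D = 1976000/2050 = 963.9024.
Rounding up, n = 964.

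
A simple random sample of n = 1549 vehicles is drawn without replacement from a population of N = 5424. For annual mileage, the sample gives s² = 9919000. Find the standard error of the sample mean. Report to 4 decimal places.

Under SRS without replacement, Var(ȳ) = (1 − f)·s²/n with f = n/N = 1549/5424 = 0.28558260.
Var(ȳ) = (1 − 0.28558260)·9919000/1549 = 0.71441740·6403.4861 = 4574.7619.
SE(ȳ) = √(4574.7619) = 67.6370.

67.6370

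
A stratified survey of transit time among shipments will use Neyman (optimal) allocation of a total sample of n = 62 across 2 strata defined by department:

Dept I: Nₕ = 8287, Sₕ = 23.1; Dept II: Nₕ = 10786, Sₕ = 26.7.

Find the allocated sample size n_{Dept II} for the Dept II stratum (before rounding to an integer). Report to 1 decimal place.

37.2

Neyman allocation: nₕ = n·NₕSₕ / Σⱼ NⱼSⱼ.
Σ NⱼSⱼ = 8287·23.1 + 10786·26.7 = 479415.9.
n_{Dept II} = 62·10786·26.7 / 479415.9 = 37.2.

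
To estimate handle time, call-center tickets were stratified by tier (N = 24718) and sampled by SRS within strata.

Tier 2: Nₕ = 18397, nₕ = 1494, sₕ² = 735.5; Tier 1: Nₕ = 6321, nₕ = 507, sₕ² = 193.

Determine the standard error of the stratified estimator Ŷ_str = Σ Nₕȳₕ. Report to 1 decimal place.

12925.9

Var(Ŷ_str) = Σₕ Nₕ²(1 − fₕ)sₕ²/nₕ.
Tier 2: 18397²·(1 − 1494/18397)·735.5/1494 = 1.5308861 × 10^8.
Tier 1: 6321²·(1 − 507/6321)·193/507 = 1.3989757 × 10^7.
Sum = 1.6707837 × 10^8.
SE = √(1.6707837 × 10^8) = 12925.9.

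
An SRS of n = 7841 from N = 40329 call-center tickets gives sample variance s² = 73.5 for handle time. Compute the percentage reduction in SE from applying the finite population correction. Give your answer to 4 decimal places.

10.2462

f = n/N = 7841/40329 = 0.19442585.
SE_no-fpc = √(s²/n) = 0.096818409; SE_fpc = √((1−f)s²/n) = 0.086898185.
Ratio = √(1−f) = 0.89753783. Reduction = 100·(1 − 0.89753783) = 10.2462%.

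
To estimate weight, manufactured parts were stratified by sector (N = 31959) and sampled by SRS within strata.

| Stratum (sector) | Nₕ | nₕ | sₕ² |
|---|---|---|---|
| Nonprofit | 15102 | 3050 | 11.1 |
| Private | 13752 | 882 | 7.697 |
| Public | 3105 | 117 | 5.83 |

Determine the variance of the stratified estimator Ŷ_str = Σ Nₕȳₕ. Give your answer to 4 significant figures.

Var(Ŷ_str) = Σₕ Nₕ²(1 − fₕ)sₕ²/nₕ.
Nonprofit: 15102²·(1 − 3050/15102)·11.1/3050 = 662394.52.
Private: 13752²·(1 − 882/13752)·7.697/882 = 1.5445334 × 10^6.
Public: 3105²·(1 − 117/3105)·5.83/117 = 462301.06.
Sum = 2.669229 × 10^6.

2.669 × 10^6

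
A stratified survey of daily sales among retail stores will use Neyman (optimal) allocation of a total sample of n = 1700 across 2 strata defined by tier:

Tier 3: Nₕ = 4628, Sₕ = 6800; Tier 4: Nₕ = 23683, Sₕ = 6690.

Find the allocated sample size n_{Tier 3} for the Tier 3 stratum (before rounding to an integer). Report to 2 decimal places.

Neyman allocation: nₕ = n·NₕSₕ / Σⱼ NⱼSⱼ.
Σ NⱼSⱼ = 4628·6800 + 23683·6690 = 1.8990967 × 10^8.
n_{Tier 3} = 1700·4628·6800 / (1.8990967 × 10^8) = 281.71.

281.71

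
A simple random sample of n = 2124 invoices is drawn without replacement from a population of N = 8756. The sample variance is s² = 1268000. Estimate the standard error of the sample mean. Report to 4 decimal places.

Under SRS without replacement, Var(ȳ) = (1 − f)·s²/n with f = n/N = 2124/8756 = 0.24257652.
Var(ȳ) = (1 − 0.24257652)·1268000/2124 = 0.75742348·596.98682 = 452.17183.
SE(ȳ) = √(452.17183) = 21.2643.

21.2643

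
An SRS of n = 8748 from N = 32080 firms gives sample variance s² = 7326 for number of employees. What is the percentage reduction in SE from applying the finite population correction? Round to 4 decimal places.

f = n/N = 8748/32080 = 0.27269327.
SE_no-fpc = √(s²/n) = 0.91512216; SE_fpc = √((1−f)s²/n) = 0.78043704.
Ratio = √(1−f) = 0.85282280. Reduction = 100·(1 − 0.85282280) = 14.7177%.

14.7177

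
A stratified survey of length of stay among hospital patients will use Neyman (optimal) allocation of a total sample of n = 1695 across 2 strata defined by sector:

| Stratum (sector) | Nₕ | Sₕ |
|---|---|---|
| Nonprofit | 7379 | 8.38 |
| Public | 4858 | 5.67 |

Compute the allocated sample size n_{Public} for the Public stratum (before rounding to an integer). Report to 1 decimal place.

Neyman allocation: nₕ = n·NₕSₕ / Σⱼ NⱼSⱼ.
Σ NⱼSⱼ = 7379·8.38 + 4858·5.67 = 89380.88.
n_{Public} = 1695·4858·5.67 / 89380.88 = 522.4.

522.4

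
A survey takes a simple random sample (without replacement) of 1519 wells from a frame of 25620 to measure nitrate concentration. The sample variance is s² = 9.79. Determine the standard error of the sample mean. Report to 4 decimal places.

0.0779

Under SRS without replacement, Var(ȳ) = (1 − f)·s²/n with f = n/N = 1519/25620 = 0.05928962.
Var(ȳ) = (1 − 0.05928962)·9.79/1519 = 0.94071038·0.0064450296 = 0.0060629063.
SE(ȳ) = √(0.0060629063) = 0.0779.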